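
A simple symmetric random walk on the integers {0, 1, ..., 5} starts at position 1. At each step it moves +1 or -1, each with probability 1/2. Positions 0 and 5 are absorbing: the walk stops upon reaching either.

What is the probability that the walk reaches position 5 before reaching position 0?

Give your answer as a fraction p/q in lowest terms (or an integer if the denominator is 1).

Answer: 1/5

Derivation:
Symmetric walk (p = 1/2): the harmonic-function argument gives P(hit 5 before 0 | start at 1) = a/N.
P = 1/5 = 1/5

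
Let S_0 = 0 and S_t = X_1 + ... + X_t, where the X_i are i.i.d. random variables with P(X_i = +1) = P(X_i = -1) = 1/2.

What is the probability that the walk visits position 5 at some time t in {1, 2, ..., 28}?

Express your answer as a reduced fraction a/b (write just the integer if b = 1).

Answer: 46295513/134217728

Derivation:
Count via complement. Let g(t,s) = #length-t paths at position s with S_1..S_t all ≠ 5.
g(t,s) = g(t-1,s-1) + g(t-1,s+1) for s ≠ 5; g(t,5) = 0.
t=0: g(0,0)=1
t=1: g(1,-1)=1 g(1,1)=1
t=2: g(2,-2)=1 g(2,0)=2 g(2,2)=1
t=3: g(3,-3)=1 g(3,-1)=3 g(3,1)=3 g(3,3)=1
t=4: g(4,-4)=1 g(4,-2)=4 g(4,0)=6 g(4,2)=4 g(4,4)=1
t=5: g(5,-5)=1 g(5,-3)=5 g(5,-1)=10 g(5,1)=10 g(5,3)=5
t=6: g(6,-6)=1 g(6,-4)=6 g(6,-2)=15 g(6,0)=20 g(6,2)=15 g(6,4)=5
t=7: g(7,-7)=1 g(7,-5)=7 g(7,-3)=21 g(7,-1)=35 g(7,1)=35 g(7,3)=20
t=8: g(8,-8)=1 g(8,-6)=8 g(8,-4)=28 g(8,-2)=56 g(8,0)=70 g(8,2)=55 g(8,4)=20
t=9: g(9,-9)=1 g(9,-7)=9 g(9,-5)=36 g(9,-3)=84 g(9,-1)=126 g(9,1)=125 g(9,3)=75
t=10: g(10,-10)=1 g(10,-8)=10 g(10,-6)=45 g(10,-4)=120 g(10,-2)=210 g(10,0)=251 g(10,2)=200 g(10,4)=75
t=11: g(11,-11)=1 g(11,-9)=11 g(11,-7)=55 g(11,-5)=165 g(11,-3)=330 g(11,-1)=461 g(11,1)=451 g(11,3)=275
t=12: g(12,-12)=1 g(12,-10)=12 g(12,-8)=66 g(12,-6)=220 g(12,-4)=495 g(12,-2)=791 g(12,0)=912 g(12,2)=726 g(12,4)=275
t=13: g(13,-13)=1 g(13,-11)=13 g(13,-9)=78 g(13,-7)=286 g(13,-5)=715 g(13,-3)=1286 g(13,-1)=1703 g(13,1)=1638 g(13,3)=1001
t=14: g(14,-14)=1 g(14,-12)=14 g(14,-10)=91 g(14,-8)=364 g(14,-6)=1001 g(14,-4)=2001 g(14,-2)=2989 g(14,0)=3341 g(14,2)=2639 g(14,4)=1001
t=15: g(15,-15)=1 g(15,-13)=15 g(15,-11)=105 g(15,-9)=455 g(15,-7)=1365 g(15,-5)=3002 g(15,-3)=4990 g(15,-1)=6330 g(15,1)=5980 g(15,3)=3640
t=16: g(16,-16)=1 g(16,-14)=16 g(16,-12)=120 g(16,-10)=560 g(16,-8)=1820 g(16,-6)=4367 g(16,-4)=7992 g(16,-2)=11320 g(16,0)=12310 g(16,2)=9620 g(16,4)=3640
t=17: g(17,-17)=1 g(17,-15)=17 g(17,-13)=136 g(17,-11)=680 g(17,-9)=2380 g(17,-7)=6187 g(17,-5)=12359 g(17,-3)=19312 g(17,-1)=23630 g(17,1)=21930 g(17,3)=13260
t=18: g(18,-18)=1 g(18,-16)=18 g(18,-14)=153 g(18,-12)=816 g(18,-10)=3060 g(18,-8)=8567 g(18,-6)=18546 g(18,-4)=31671 g(18,-2)=42942 g(18,0)=45560 g(18,2)=35190 g(18,4)=13260
t=19: g(19,-19)=1 g(19,-17)=19 g(19,-15)=171 g(19,-13)=969 g(19,-11)=3876 g(19,-9)=11627 g(19,-7)=27113 g(19,-5)=50217 g(19,-3)=74613 g(19,-1)=88502 g(19,1)=80750 g(19,3)=48450
t=20: g(20,-20)=1 g(20,-18)=20 g(20,-16)=190 g(20,-14)=1140 g(20,-12)=4845 g(20,-10)=15503 g(20,-8)=38740 g(20,-6)=77330 g(20,-4)=124830 g(20,-2)=163115 g(20,0)=169252 g(20,2)=129200 g(20,4)=48450
t=21: g(21,-21)=1 g(21,-19)=21 g(21,-17)=210 g(21,-15)=1330 g(21,-13)=5985 g(21,-11)=20348 g(21,-9)=54243 g(21,-7)=116070 g(21,-5)=202160 g(21,-3)=287945 g(21,-1)=332367 g(21,1)=298452 g(21,3)=177650
t=22: g(22,-22)=1 g(22,-20)=22 g(22,-18)=231 g(22,-16)=1540 g(22,-14)=7315 g(22,-12)=26333 g(22,-10)=74591 g(22,-8)=170313 g(22,-6)=318230 g(22,-4)=490105 g(22,-2)=620312 g(22,0)=630819 g(22,2)=476102 g(22,4)=177650
t=23: g(23,-23)=1 g(23,-21)=23 g(23,-19)=253 g(23,-17)=1771 g(23,-15)=8855 g(23,-13)=33648 g(23,-11)=100924 g(23,-9)=244904 g(23,-7)=488543 g(23,-5)=808335 g(23,-3)=1110417 g(23,-1)=1251131 g(23,1)=1106921 g(23,3)=653752
t=24: g(24,-24)=1 g(24,-22)=24 g(24,-20)=276 g(24,-18)=2024 g(24,-16)=10626 g(24,-14)=42503 g(24,-12)=134572 g(24,-10)=345828 g(24,-8)=733447 g(24,-6)=1296878 g(24,-4)=1918752 g(24,-2)=2361548 g(24,0)=2358052 g(24,2)=1760673 g(24,4)=653752
t=25: g(25,-25)=1 g(25,-23)=25 g(25,-21)=300 g(25,-19)=2300 g(25,-17)=12650 g(25,-15)=53129 g(25,-13)=177075 g(25,-11)=480400 g(25,-9)=1079275 g(25,-7)=2030325 g(25,-5)=3215630 g(25,-3)=4280300 g(25,-1)=4719600 g(25,1)=4118725 g(25,3)=2414425
t=26: g(26,-26)=1 g(26,-24)=26 g(26,-22)=325 g(26,-20)=2600 g(26,-18)=14950 g(26,-16)=65779 g(26,-14)=230204 g(26,-12)=657475 g(26,-10)=1559675 g(26,-8)=3109600 g(26,-6)=5245955 g(26,-4)=7495930 g(26,-2)=8999900 g(26,0)=8838325 g(26,2)=6533150 g(26,4)=2414425
t=27: g(27,-27)=1 g(27,-25)=27 g(27,-23)=351 g(27,-21)=2925 g(27,-19)=17550 g(27,-17)=80729 g(27,-15)=295983 g(27,-13)=887679 g(27,-11)=2217150 g(27,-9)=4669275 g(27,-7)=8355555 g(27,-5)=12741885 g(27,-3)=16495830 g(27,-1)=17838225 g(27,1)=15371475 g(27,3)=8947575
t=28: g(28,-28)=1 g(28,-26)=28 g(28,-24)=378 g(28,-22)=3276 g(28,-20)=20475 g(28,-18)=98279 g(28,-16)=376712 g(28,-14)=1183662 g(28,-12)=3104829 g(28,-10)=6886425 g(28,-8)=13024830 g(28,-6)=21097440 g(28,-4)=29237715 g(28,-2)=34334055 g(28,0)=33209700 g(28,2)=24319050 g(28,4)=8947575
Paths never hitting 5: Σ_s g(28,s) = 175844430
Paths hitting 5: 2^28 - 175844430 = 92591026
P = 92591026/268435456 = 46295513/134217728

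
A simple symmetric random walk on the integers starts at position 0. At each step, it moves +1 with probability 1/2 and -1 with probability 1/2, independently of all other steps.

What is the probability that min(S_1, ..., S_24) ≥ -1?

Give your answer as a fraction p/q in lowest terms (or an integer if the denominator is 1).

Answer: 1300075/4194304

Derivation:
Let f(t,s) = #length-t paths at position s with S_1..S_t all ≥ -1.
f(t,s) = f(t-1,s-1) + f(t-1,s+1) for s ≥ -1; f(t,s) = 0 for s < -1.
t=0: f(0,0)=1
t=1: f(1,-1)=1 f(1,1)=1
t=2: f(2,0)=2 f(2,2)=1
t=3: f(3,-1)=2 f(3,1)=3 f(3,3)=1
t=4: f(4,0)=5 f(4,2)=4 f(4,4)=1
t=5: f(5,-1)=5 f(5,1)=9 f(5,3)=5 f(5,5)=1
t=6: f(6,0)=14 f(6,2)=14 f(6,4)=6 f(6,6)=1
t=7: f(7,-1)=14 f(7,1)=28 f(7,3)=20 f(7,5)=7 f(7,7)=1
t=8: f(8,0)=42 f(8,2)=48 f(8,4)=27 f(8,6)=8 f(8,8)=1
t=9: f(9,-1)=42 f(9,1)=90 f(9,3)=75 f(9,5)=35 f(9,7)=9 f(9,9)=1
t=10: f(10,0)=132 f(10,2)=165 f(10,4)=110 f(10,6)=44 f(10,8)=10 f(10,10)=1
t=11: f(11,-1)=132 f(11,1)=297 f(11,3)=275 f(11,5)=154 f(11,7)=54 f(11,9)=11 f(11,11)=1
t=12: f(12,0)=429 f(12,2)=572 f(12,4)=429 f(12,6)=208 f(12,8)=65 f(12,10)=12 f(12,12)=1
t=13: f(13,-1)=429 f(13,1)=1001 f(13,3)=1001 f(13,5)=637 f(13,7)=273 f(13,9)=77 f(13,11)=13 f(13,13)=1
t=14: f(14,0)=1430 f(14,2)=2002 f(14,4)=1638 f(14,6)=910 f(14,8)=350 f(14,10)=90 f(14,12)=14 f(14,14)=1
t=15: f(15,-1)=1430 f(15,1)=3432 f(15,3)=3640 f(15,5)=2548 f(15,7)=1260 f(15,9)=440 f(15,11)=104 f(15,13)=15 f(15,15)=1
t=16: f(16,0)=4862 f(16,2)=7072 f(16,4)=6188 f(16,6)=3808 f(16,8)=1700 f(16,10)=544 f(16,12)=119 f(16,14)=16 f(16,16)=1
t=17: f(17,-1)=4862 f(17,1)=11934 f(17,3)=13260 f(17,5)=9996 f(17,7)=5508 f(17,9)=2244 f(17,11)=663 f(17,13)=135 f(17,15)=17 f(17,17)=1
t=18: f(18,0)=16796 f(18,2)=25194 f(18,4)=23256 f(18,6)=15504 f(18,8)=7752 f(18,10)=2907 f(18,12)=798 f(18,14)=152 f(18,16)=18 f(18,18)=1
t=19: f(19,-1)=16796 f(19,1)=41990 f(19,3)=48450 f(19,5)=38760 f(19,7)=23256 f(19,9)=10659 f(19,11)=3705 f(19,13)=950 f(19,15)=170 f(19,17)=19 f(19,19)=1
t=20: f(20,0)=58786 f(20,2)=90440 f(20,4)=87210 f(20,6)=62016 f(20,8)=33915 f(20,10)=14364 f(20,12)=4655 f(20,14)=1120 f(20,16)=189 f(20,18)=20 f(20,20)=1
t=21: f(21,-1)=58786 f(21,1)=149226 f(21,3)=177650 f(21,5)=149226 f(21,7)=95931 f(21,9)=48279 f(21,11)=19019 f(21,13)=5775 f(21,15)=1309 f(21,17)=209 f(21,19)=21 f(21,21)=1
t=22: f(22,0)=208012 f(22,2)=326876 f(22,4)=326876 f(22,6)=245157 f(22,8)=144210 f(22,10)=67298 f(22,12)=24794 f(22,14)=7084 f(22,16)=1518 f(22,18)=230 f(22,20)=22 f(22,22)=1
t=23: f(23,-1)=208012 f(23,1)=534888 f(23,3)=653752 f(23,5)=572033 f(23,7)=389367 f(23,9)=211508 f(23,11)=92092 f(23,13)=31878 f(23,15)=8602 f(23,17)=1748 f(23,19)=252 f(23,21)=23 f(23,23)=1
t=24: f(24,0)=742900 f(24,2)=1188640 f(24,4)=1225785 f(24,6)=961400 f(24,8)=600875 f(24,10)=303600 f(24,12)=123970 f(24,14)=40480 f(24,16)=10350 f(24,18)=2000 f(24,20)=275 f(24,22)=24 f(24,24)=1
Σ_s f(24,s) = 5200300
P = 5200300/16777216 = 1300075/4194304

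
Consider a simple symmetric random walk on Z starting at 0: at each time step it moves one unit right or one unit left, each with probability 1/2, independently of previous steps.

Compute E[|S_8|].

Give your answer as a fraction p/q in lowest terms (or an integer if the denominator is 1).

Answer: 35/16

Derivation:
S_8 takes values m ≡ 0 (mod 2) with |m| ≤ 8; P(S_8=m) = C(8,(8+m)/2)/2^8.
Total paths: 2^8 = 256
Distribution: P(S=-8)=1/256, P(S=-6)=8/256, P(S=-4)=28/256, P(S=-2)=56/256, P(S=0)=70/256, P(S=2)=56/256, P(S=4)=28/256, P(S=6)=8/256, P(S=8)=1/256
E[|S_8|] = Σ_m |m|·P(S_8=m) = 560/256 = 35/16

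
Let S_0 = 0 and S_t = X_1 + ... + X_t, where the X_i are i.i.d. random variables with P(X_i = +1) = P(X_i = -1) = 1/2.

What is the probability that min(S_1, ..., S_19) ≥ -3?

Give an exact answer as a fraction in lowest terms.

Answer: 20995/32768

Derivation:
Let f(t,s) = #length-t paths at position s with S_1..S_t all ≥ -3.
f(t,s) = f(t-1,s-1) + f(t-1,s+1) for s ≥ -3; f(t,s) = 0 for s < -3.
t=0: f(0,0)=1
t=1: f(1,-1)=1 f(1,1)=1
t=2: f(2,-2)=1 f(2,0)=2 f(2,2)=1
t=3: f(3,-3)=1 f(3,-1)=3 f(3,1)=3 f(3,3)=1
t=4: f(4,-2)=4 f(4,0)=6 f(4,2)=4 f(4,4)=1
t=5: f(5,-3)=4 f(5,-1)=10 f(5,1)=10 f(5,3)=5 f(5,5)=1
t=6: f(6,-2)=14 f(6,0)=20 f(6,2)=15 f(6,4)=6 f(6,6)=1
t=7: f(7,-3)=14 f(7,-1)=34 f(7,1)=35 f(7,3)=21 f(7,5)=7 f(7,7)=1
t=8: f(8,-2)=48 f(8,0)=69 f(8,2)=56 f(8,4)=28 f(8,6)=8 f(8,8)=1
t=9: f(9,-3)=48 f(9,-1)=117 f(9,1)=125 f(9,3)=84 f(9,5)=36 f(9,7)=9 f(9,9)=1
t=10: f(10,-2)=165 f(10,0)=242 f(10,2)=209 f(10,4)=120 f(10,6)=45 f(10,8)=10 f(10,10)=1
t=11: f(11,-3)=165 f(11,-1)=407 f(11,1)=451 f(11,3)=329 f(11,5)=165 f(11,7)=55 f(11,9)=11 f(11,11)=1
t=12: f(12,-2)=572 f(12,0)=858 f(12,2)=780 f(12,4)=494 f(12,6)=220 f(12,8)=66 f(12,10)=12 f(12,12)=1
t=13: f(13,-3)=572 f(13,-1)=1430 f(13,1)=1638 f(13,3)=1274 f(13,5)=714 f(13,7)=286 f(13,9)=78 f(13,11)=13 f(13,13)=1
t=14: f(14,-2)=2002 f(14,0)=3068 f(14,2)=2912 f(14,4)=1988 f(14,6)=1000 f(14,8)=364 f(14,10)=91 f(14,12)=14 f(14,14)=1
t=15: f(15,-3)=2002 f(15,-1)=5070 f(15,1)=5980 f(15,3)=4900 f(15,5)=2988 f(15,7)=1364 f(15,9)=455 f(15,11)=105 f(15,13)=15 f(15,15)=1
t=16: f(16,-2)=7072 f(16,0)=11050 f(16,2)=10880 f(16,4)=7888 f(16,6)=4352 f(16,8)=1819 f(16,10)=560 f(16,12)=120 f(16,14)=16 f(16,16)=1
t=17: f(17,-3)=7072 f(17,-1)=18122 f(17,1)=21930 f(17,3)=18768 f(17,5)=12240 f(17,7)=6171 f(17,9)=2379 f(17,11)=680 f(17,13)=136 f(17,15)=17 f(17,17)=1
t=18: f(18,-2)=25194 f(18,0)=40052 f(18,2)=40698 f(18,4)=31008 f(18,6)=18411 f(18,8)=8550 f(18,10)=3059 f(18,12)=816 f(18,14)=153 f(18,16)=18 f(18,18)=1
t=19: f(19,-3)=25194 f(19,-1)=65246 f(19,1)=80750 f(19,3)=71706 f(19,5)=49419 f(19,7)=26961 f(19,9)=11609 f(19,11)=3875 f(19,13)=969 f(19,15)=171 f(19,17)=19 f(19,19)=1
Σ_s f(19,s) = 335920
P = 335920/524288 = 20995/32768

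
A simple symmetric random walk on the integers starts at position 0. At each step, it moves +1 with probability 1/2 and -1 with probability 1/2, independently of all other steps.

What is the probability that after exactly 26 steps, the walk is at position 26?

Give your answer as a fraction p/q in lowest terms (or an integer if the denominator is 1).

To reach position 26 after 26 steps: need 26 steps of +1 and 0 of -1.
Favorable paths: C(26,26) = 1
Total paths: 2^26 = 67108864
P = 1/67108864 = 1/67108864

Answer: 1/67108864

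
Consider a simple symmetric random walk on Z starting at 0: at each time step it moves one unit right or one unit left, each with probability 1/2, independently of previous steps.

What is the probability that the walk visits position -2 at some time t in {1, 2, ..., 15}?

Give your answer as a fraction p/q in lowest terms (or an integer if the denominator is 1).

Answer: 9949/16384

Derivation:
Count via complement. Let g(t,s) = #length-t paths at position s with S_1..S_t all ≠ -2.
g(t,s) = g(t-1,s-1) + g(t-1,s+1) for s ≠ -2; g(t,-2) = 0.
t=0: g(0,0)=1
t=1: g(1,-1)=1 g(1,1)=1
t=2: g(2,0)=2 g(2,2)=1
t=3: g(3,-1)=2 g(3,1)=3 g(3,3)=1
t=4: g(4,0)=5 g(4,2)=4 g(4,4)=1
t=5: g(5,-1)=5 g(5,1)=9 g(5,3)=5 g(5,5)=1
t=6: g(6,0)=14 g(6,2)=14 g(6,4)=6 g(6,6)=1
t=7: g(7,-1)=14 g(7,1)=28 g(7,3)=20 g(7,5)=7 g(7,7)=1
t=8: g(8,0)=42 g(8,2)=48 g(8,4)=27 g(8,6)=8 g(8,8)=1
t=9: g(9,-1)=42 g(9,1)=90 g(9,3)=75 g(9,5)=35 g(9,7)=9 g(9,9)=1
t=10: g(10,0)=132 g(10,2)=165 g(10,4)=110 g(10,6)=44 g(10,8)=10 g(10,10)=1
t=11: g(11,-1)=132 g(11,1)=297 g(11,3)=275 g(11,5)=154 g(11,7)=54 g(11,9)=11 g(11,11)=1
t=12: g(12,0)=429 g(12,2)=572 g(12,4)=429 g(12,6)=208 g(12,8)=65 g(12,10)=12 g(12,12)=1
t=13: g(13,-1)=429 g(13,1)=1001 g(13,3)=1001 g(13,5)=637 g(13,7)=273 g(13,9)=77 g(13,11)=13 g(13,13)=1
t=14: g(14,0)=1430 g(14,2)=2002 g(14,4)=1638 g(14,6)=910 g(14,8)=350 g(14,10)=90 g(14,12)=14 g(14,14)=1
t=15: g(15,-1)=1430 g(15,1)=3432 g(15,3)=3640 g(15,5)=2548 g(15,7)=1260 g(15,9)=440 g(15,11)=104 g(15,13)=15 g(15,15)=1
Paths never hitting -2: Σ_s g(15,s) = 12870
Paths hitting -2: 2^15 - 12870 = 19898
P = 19898/32768 = 9949/16384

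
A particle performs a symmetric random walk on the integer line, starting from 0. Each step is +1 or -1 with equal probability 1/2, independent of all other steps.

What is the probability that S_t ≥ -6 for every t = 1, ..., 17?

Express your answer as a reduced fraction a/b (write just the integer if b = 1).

Answer: 14807/16384

Derivation:
Let f(t,s) = #length-t paths at position s with S_1..S_t all ≥ -6.
f(t,s) = f(t-1,s-1) + f(t-1,s+1) for s ≥ -6; f(t,s) = 0 for s < -6.
t=0: f(0,0)=1
t=1: f(1,-1)=1 f(1,1)=1
t=2: f(2,-2)=1 f(2,0)=2 f(2,2)=1
t=3: f(3,-3)=1 f(3,-1)=3 f(3,1)=3 f(3,3)=1
t=4: f(4,-4)=1 f(4,-2)=4 f(4,0)=6 f(4,2)=4 f(4,4)=1
t=5: f(5,-5)=1 f(5,-3)=5 f(5,-1)=10 f(5,1)=10 f(5,3)=5 f(5,5)=1
t=6: f(6,-6)=1 f(6,-4)=6 f(6,-2)=15 f(6,0)=20 f(6,2)=15 f(6,4)=6 f(6,6)=1
t=7: f(7,-5)=7 f(7,-3)=21 f(7,-1)=35 f(7,1)=35 f(7,3)=21 f(7,5)=7 f(7,7)=1
t=8: f(8,-6)=7 f(8,-4)=28 f(8,-2)=56 f(8,0)=70 f(8,2)=56 f(8,4)=28 f(8,6)=8 f(8,8)=1
t=9: f(9,-5)=35 f(9,-3)=84 f(9,-1)=126 f(9,1)=126 f(9,3)=84 f(9,5)=36 f(9,7)=9 f(9,9)=1
t=10: f(10,-6)=35 f(10,-4)=119 f(10,-2)=210 f(10,0)=252 f(10,2)=210 f(10,4)=120 f(10,6)=45 f(10,8)=10 f(10,10)=1
t=11: f(11,-5)=154 f(11,-3)=329 f(11,-1)=462 f(11,1)=462 f(11,3)=330 f(11,5)=165 f(11,7)=55 f(11,9)=11 f(11,11)=1
t=12: f(12,-6)=154 f(12,-4)=483 f(12,-2)=791 f(12,0)=924 f(12,2)=792 f(12,4)=495 f(12,6)=220 f(12,8)=66 f(12,10)=12 f(12,12)=1
t=13: f(13,-5)=637 f(13,-3)=1274 f(13,-1)=1715 f(13,1)=1716 f(13,3)=1287 f(13,5)=715 f(13,7)=286 f(13,9)=78 f(13,11)=13 f(13,13)=1
t=14: f(14,-6)=637 f(14,-4)=1911 f(14,-2)=2989 f(14,0)=3431 f(14,2)=3003 f(14,4)=2002 f(14,6)=1001 f(14,8)=364 f(14,10)=91 f(14,12)=14 f(14,14)=1
t=15: f(15,-5)=2548 f(15,-3)=4900 f(15,-1)=6420 f(15,1)=6434 f(15,3)=5005 f(15,5)=3003 f(15,7)=1365 f(15,9)=455 f(15,11)=105 f(15,13)=15 f(15,15)=1
t=16: f(16,-6)=2548 f(16,-4)=7448 f(16,-2)=11320 f(16,0)=12854 f(16,2)=11439 f(16,4)=8008 f(16,6)=4368 f(16,8)=1820 f(16,10)=560 f(16,12)=120 f(16,14)=16 f(16,16)=1
t=17: f(17,-5)=9996 f(17,-3)=18768 f(17,-1)=24174 f(17,1)=24293 f(17,3)=19447 f(17,5)=12376 f(17,7)=6188 f(17,9)=2380 f(17,11)=680 f(17,13)=136 f(17,15)=17 f(17,17)=1
Σ_s f(17,s) = 118456
P = 118456/131072 = 14807/16384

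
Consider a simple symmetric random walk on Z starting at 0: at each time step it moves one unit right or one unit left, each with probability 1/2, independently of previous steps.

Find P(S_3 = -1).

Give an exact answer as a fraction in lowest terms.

Answer: 3/8

Derivation:
To reach position -1 after 3 steps: need 1 step of +1 and 2 of -1.
Favorable paths: C(3,1) = 3
Total paths: 2^3 = 8
P = 3/8 = 3/8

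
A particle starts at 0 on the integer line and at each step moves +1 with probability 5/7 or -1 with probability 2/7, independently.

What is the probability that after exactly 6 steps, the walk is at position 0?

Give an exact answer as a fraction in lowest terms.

Answer: 20000/117649

Derivation:
To be at 0 after 6 steps: need exactly 3 steps of +1 and 3 of -1.
Number of such sequences: C(6,3) = 20
Each has probability (5/7)^3 · (2/7)^3 = 1000/117649
P = 20 · 1000/117649 = 20000/117649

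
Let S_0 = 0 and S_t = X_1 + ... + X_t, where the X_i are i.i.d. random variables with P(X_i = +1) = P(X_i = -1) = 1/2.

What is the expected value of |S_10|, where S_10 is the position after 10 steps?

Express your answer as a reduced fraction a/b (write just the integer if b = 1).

Answer: 315/128

Derivation:
S_10 takes values m ≡ 0 (mod 2) with |m| ≤ 10; P(S_10=m) = C(10,(10+m)/2)/2^10.
Total paths: 2^10 = 1024
Distribution: P(S=-10)=1/1024, P(S=-8)=10/1024, P(S=-6)=45/1024, P(S=-4)=120/1024, P(S=-2)=210/1024, P(S=0)=252/1024, P(S=2)=210/1024, P(S=4)=120/1024, P(S=6)=45/1024, P(S=8)=10/1024, P(S=10)=1/1024
E[|S_10|] = Σ_m |m|·P(S_10=m) = 2520/1024 = 315/128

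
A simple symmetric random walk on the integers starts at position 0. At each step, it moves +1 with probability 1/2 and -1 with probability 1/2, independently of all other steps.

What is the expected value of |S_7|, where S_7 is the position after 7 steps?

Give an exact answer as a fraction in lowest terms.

Answer: 35/16

Derivation:
S_7 takes values m ≡ 1 (mod 2) with |m| ≤ 7; P(S_7=m) = C(7,(7+m)/2)/2^7.
Total paths: 2^7 = 128
Distribution: P(S=-7)=1/128, P(S=-5)=7/128, P(S=-3)=21/128, P(S=-1)=35/128, P(S=1)=35/128, P(S=3)=21/128, P(S=5)=7/128, P(S=7)=1/128
E[|S_7|] = Σ_m |m|·P(S_7=m) = 280/128 = 35/16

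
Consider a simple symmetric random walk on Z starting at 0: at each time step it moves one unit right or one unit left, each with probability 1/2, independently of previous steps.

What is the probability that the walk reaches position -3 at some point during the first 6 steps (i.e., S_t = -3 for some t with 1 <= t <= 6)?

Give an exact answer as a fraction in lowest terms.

Count via complement. Let g(t,s) = #length-t paths at position s with S_1..S_t all ≠ -3.
g(t,s) = g(t-1,s-1) + g(t-1,s+1) for s ≠ -3; g(t,-3) = 0.
t=0: g(0,0)=1
t=1: g(1,-1)=1 g(1,1)=1
t=2: g(2,-2)=1 g(2,0)=2 g(2,2)=1
t=3: g(3,-1)=3 g(3,1)=3 g(3,3)=1
t=4: g(4,-2)=3 g(4,0)=6 g(4,2)=4 g(4,4)=1
t=5: g(5,-1)=9 g(5,1)=10 g(5,3)=5 g(5,5)=1
t=6: g(6,-2)=9 g(6,0)=19 g(6,2)=15 g(6,4)=6 g(6,6)=1
Paths never hitting -3: Σ_s g(6,s) = 50
Paths hitting -3: 2^6 - 50 = 14
P = 14/64 = 7/32

Answer: 7/32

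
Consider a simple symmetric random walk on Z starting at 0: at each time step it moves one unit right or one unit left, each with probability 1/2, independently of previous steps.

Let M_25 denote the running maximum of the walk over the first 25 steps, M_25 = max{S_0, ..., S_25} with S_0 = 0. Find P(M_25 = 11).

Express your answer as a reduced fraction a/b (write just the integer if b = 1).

Let M_25 = max(S_0,...,S_25). Use the reflection principle: for j ≥ 1, #{paths with M_25 ≥ j} = #{S_25 ≥ j} + #{S_25 ≥ j+1}.
By reflection, #{M_25 ≥ 11} = #{S_25 ≥ 11} + #{S_25 ≥ 12} = 726206 + 245506 = 971712.
#{M_25 ≥ 12} = #{S_25 ≥ 12} + #{S_25 ≥ 13} = 245506 + 245506 = 491012.
#{M_25 = 11} = 971712 - 491012 = 480700.
P(M_25 = 11) = 480700/33554432 = 120175/8388608

Answer: 120175/8388608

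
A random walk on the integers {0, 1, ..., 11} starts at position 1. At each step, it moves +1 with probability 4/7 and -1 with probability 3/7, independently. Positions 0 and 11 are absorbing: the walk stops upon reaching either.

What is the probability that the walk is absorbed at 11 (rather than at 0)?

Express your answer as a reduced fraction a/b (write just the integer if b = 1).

Biased walk: p = 4/7, q = 3/7, r = q/p = 3/4
Gambler's ruin: P(hit 11 before 0 | start at 1) = (1 - r^a)/(1 - r^N)
r^1 = 3/4; r^11 = 177147/4194304
P = (1 - 3/4) / (1 - 177147/4194304) = 1/4 / 4017157/4194304 = 1048576/4017157

Answer: 1048576/4017157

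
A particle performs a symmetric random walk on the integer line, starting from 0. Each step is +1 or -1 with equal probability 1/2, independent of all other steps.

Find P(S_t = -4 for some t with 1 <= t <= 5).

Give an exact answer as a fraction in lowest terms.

Count via complement. Let g(t,s) = #length-t paths at position s with S_1..S_t all ≠ -4.
g(t,s) = g(t-1,s-1) + g(t-1,s+1) for s ≠ -4; g(t,-4) = 0.
t=0: g(0,0)=1
t=1: g(1,-1)=1 g(1,1)=1
t=2: g(2,-2)=1 g(2,0)=2 g(2,2)=1
t=3: g(3,-3)=1 g(3,-1)=3 g(3,1)=3 g(3,3)=1
t=4: g(4,-2)=4 g(4,0)=6 g(4,2)=4 g(4,4)=1
t=5: g(5,-3)=4 g(5,-1)=10 g(5,1)=10 g(5,3)=5 g(5,5)=1
Paths never hitting -4: Σ_s g(5,s) = 30
Paths hitting -4: 2^5 - 30 = 2
P = 2/32 = 1/16

Answer: 1/16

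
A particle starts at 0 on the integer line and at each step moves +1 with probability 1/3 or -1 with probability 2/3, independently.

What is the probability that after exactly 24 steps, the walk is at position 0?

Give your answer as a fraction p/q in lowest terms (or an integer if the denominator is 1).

Answer: 11076222976/282429536481

Derivation:
To be at 0 after 24 steps: need exactly 12 steps of +1 and 12 of -1.
Number of such sequences: C(24,12) = 2704156
Each has probability (1/3)^12 · (2/3)^12 = 4096/282429536481
P = 2704156 · 4096/282429536481 = 11076222976/282429536481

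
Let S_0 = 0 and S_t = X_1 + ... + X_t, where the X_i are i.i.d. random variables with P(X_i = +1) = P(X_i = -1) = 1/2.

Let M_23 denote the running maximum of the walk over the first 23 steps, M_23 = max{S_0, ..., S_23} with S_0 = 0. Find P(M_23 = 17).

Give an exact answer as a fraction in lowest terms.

Answer: 1771/8388608

Derivation:
Let M_23 = max(S_0,...,S_23). Use the reflection principle: for j ≥ 1, #{paths with M_23 ≥ j} = #{S_23 ≥ j} + #{S_23 ≥ j+1}.
By reflection, #{M_23 ≥ 17} = #{S_23 ≥ 17} + #{S_23 ≥ 18} = 2048 + 277 = 2325.
#{M_23 ≥ 18} = #{S_23 ≥ 18} + #{S_23 ≥ 19} = 277 + 277 = 554.
#{M_23 = 17} = 2325 - 554 = 1771.
P(M_23 = 17) = 1771/8388608 = 1771/8388608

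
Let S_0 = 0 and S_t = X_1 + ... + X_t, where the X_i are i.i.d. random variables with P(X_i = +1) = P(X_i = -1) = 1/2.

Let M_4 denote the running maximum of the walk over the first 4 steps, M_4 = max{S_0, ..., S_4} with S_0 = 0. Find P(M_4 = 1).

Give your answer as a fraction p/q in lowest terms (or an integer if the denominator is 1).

Let M_4 = max(S_0,...,S_4). Use the reflection principle: for j ≥ 1, #{paths with M_4 ≥ j} = #{S_4 ≥ j} + #{S_4 ≥ j+1}.
By reflection, #{M_4 ≥ 1} = #{S_4 ≥ 1} + #{S_4 ≥ 2} = 5 + 5 = 10.
#{M_4 ≥ 2} = #{S_4 ≥ 2} + #{S_4 ≥ 3} = 5 + 1 = 6.
#{M_4 = 1} = 10 - 6 = 4.
P(M_4 = 1) = 4/16 = 1/4

Answer: 1/4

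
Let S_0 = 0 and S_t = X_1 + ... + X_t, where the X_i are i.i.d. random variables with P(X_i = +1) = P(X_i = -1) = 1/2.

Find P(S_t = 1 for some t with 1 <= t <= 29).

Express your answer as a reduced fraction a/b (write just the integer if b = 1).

Count via complement. Let g(t,s) = #length-t paths at position s with S_1..S_t all ≠ 1.
g(t,s) = g(t-1,s-1) + g(t-1,s+1) for s ≠ 1; g(t,1) = 0.
t=0: g(0,0)=1
t=1: g(1,-1)=1
t=2: g(2,-2)=1 g(2,0)=1
t=3: g(3,-3)=1 g(3,-1)=2
t=4: g(4,-4)=1 g(4,-2)=3 g(4,0)=2
t=5: g(5,-5)=1 g(5,-3)=4 g(5,-1)=5
t=6: g(6,-6)=1 g(6,-4)=5 g(6,-2)=9 g(6,0)=5
t=7: g(7,-7)=1 g(7,-5)=6 g(7,-3)=14 g(7,-1)=14
t=8: g(8,-8)=1 g(8,-6)=7 g(8,-4)=20 g(8,-2)=28 g(8,0)=14
t=9: g(9,-9)=1 g(9,-7)=8 g(9,-5)=27 g(9,-3)=48 g(9,-1)=42
t=10: g(10,-10)=1 g(10,-8)=9 g(10,-6)=35 g(10,-4)=75 g(10,-2)=90 g(10,0)=42
t=11: g(11,-11)=1 g(11,-9)=10 g(11,-7)=44 g(11,-5)=110 g(11,-3)=165 g(11,-1)=132
t=12: g(12,-12)=1 g(12,-10)=11 g(12,-8)=54 g(12,-6)=154 g(12,-4)=275 g(12,-2)=297 g(12,0)=132
t=13: g(13,-13)=1 g(13,-11)=12 g(13,-9)=65 g(13,-7)=208 g(13,-5)=429 g(13,-3)=572 g(13,-1)=429
t=14: g(14,-14)=1 g(14,-12)=13 g(14,-10)=77 g(14,-8)=273 g(14,-6)=637 g(14,-4)=1001 g(14,-2)=1001 g(14,0)=429
t=15: g(15,-15)=1 g(15,-13)=14 g(15,-11)=90 g(15,-9)=350 g(15,-7)=910 g(15,-5)=1638 g(15,-3)=2002 g(15,-1)=1430
t=16: g(16,-16)=1 g(16,-14)=15 g(16,-12)=104 g(16,-10)=440 g(16,-8)=1260 g(16,-6)=2548 g(16,-4)=3640 g(16,-2)=3432 g(16,0)=1430
t=17: g(17,-17)=1 g(17,-15)=16 g(17,-13)=119 g(17,-11)=544 g(17,-9)=1700 g(17,-7)=3808 g(17,-5)=6188 g(17,-3)=7072 g(17,-1)=4862
t=18: g(18,-18)=1 g(18,-16)=17 g(18,-14)=135 g(18,-12)=663 g(18,-10)=2244 g(18,-8)=5508 g(18,-6)=9996 g(18,-4)=13260 g(18,-2)=11934 g(18,0)=4862
t=19: g(19,-19)=1 g(19,-17)=18 g(19,-15)=152 g(19,-13)=798 g(19,-11)=2907 g(19,-9)=7752 g(19,-7)=15504 g(19,-5)=23256 g(19,-3)=25194 g(19,-1)=16796
t=20: g(20,-20)=1 g(20,-18)=19 g(20,-16)=170 g(20,-14)=950 g(20,-12)=3705 g(20,-10)=10659 g(20,-8)=23256 g(20,-6)=38760 g(20,-4)=48450 g(20,-2)=41990 g(20,0)=16796
t=21: g(21,-21)=1 g(21,-19)=20 g(21,-17)=189 g(21,-15)=1120 g(21,-13)=4655 g(21,-11)=14364 g(21,-9)=33915 g(21,-7)=62016 g(21,-5)=87210 g(21,-3)=90440 g(21,-1)=58786
t=22: g(22,-22)=1 g(22,-20)=21 g(22,-18)=209 g(22,-16)=1309 g(22,-14)=5775 g(22,-12)=19019 g(22,-10)=48279 g(22,-8)=95931 g(22,-6)=149226 g(22,-4)=177650 g(22,-2)=149226 g(22,0)=58786
t=23: g(23,-23)=1 g(23,-21)=22 g(23,-19)=230 g(23,-17)=1518 g(23,-15)=7084 g(23,-13)=24794 g(23,-11)=67298 g(23,-9)=144210 g(23,-7)=245157 g(23,-5)=326876 g(23,-3)=326876 g(23,-1)=208012
t=24: g(24,-24)=1 g(24,-22)=23 g(24,-20)=252 g(24,-18)=1748 g(24,-16)=8602 g(24,-14)=31878 g(24,-12)=92092 g(24,-10)=211508 g(24,-8)=389367 g(24,-6)=572033 g(24,-4)=653752 g(24,-2)=534888 g(24,0)=208012
t=25: g(25,-25)=1 g(25,-23)=24 g(25,-21)=275 g(25,-19)=2000 g(25,-17)=10350 g(25,-15)=40480 g(25,-13)=123970 g(25,-11)=303600 g(25,-9)=600875 g(25,-7)=961400 g(25,-5)=1225785 g(25,-3)=1188640 g(25,-1)=742900
t=26: g(26,-26)=1 g(26,-24)=25 g(26,-22)=299 g(26,-20)=2275 g(26,-18)=12350 g(26,-16)=50830 g(26,-14)=164450 g(26,-12)=427570 g(26,-10)=904475 g(26,-8)=1562275 g(26,-6)=2187185 g(26,-4)=2414425 g(26,-2)=1931540 g(26,0)=742900
t=27: g(27,-27)=1 g(27,-25)=26 g(27,-23)=324 g(27,-21)=2574 g(27,-19)=14625 g(27,-17)=63180 g(27,-15)=215280 g(27,-13)=592020 g(27,-11)=1332045 g(27,-9)=2466750 g(27,-7)=3749460 g(27,-5)=4601610 g(27,-3)=4345965 g(27,-1)=2674440
t=28: g(28,-28)=1 g(28,-26)=27 g(28,-24)=350 g(28,-22)=2898 g(28,-20)=17199 g(28,-18)=77805 g(28,-16)=278460 g(28,-14)=807300 g(28,-12)=1924065 g(28,-10)=3798795 g(28,-8)=6216210 g(28,-6)=8351070 g(28,-4)=8947575 g(28,-2)=7020405 g(28,0)=2674440
t=29: g(29,-29)=1 g(29,-27)=28 g(29,-25)=377 g(29,-23)=3248 g(29,-21)=20097 g(29,-19)=95004 g(29,-17)=356265 g(29,-15)=1085760 g(29,-13)=2731365 g(29,-11)=5722860 g(29,-9)=10015005 g(29,-7)=14567280 g(29,-5)=17298645 g(29,-3)=15967980 g(29,-1)=9694845
Paths never hitting 1: Σ_s g(29,s) = 77558760
Paths hitting 1: 2^29 - 77558760 = 459312152
P = 459312152/536870912 = 57414019/67108864

Answer: 57414019/67108864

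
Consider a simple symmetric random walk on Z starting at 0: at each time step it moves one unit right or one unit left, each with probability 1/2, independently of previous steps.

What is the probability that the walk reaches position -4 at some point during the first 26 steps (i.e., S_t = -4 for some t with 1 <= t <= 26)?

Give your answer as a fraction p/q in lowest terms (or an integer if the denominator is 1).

Count via complement. Let g(t,s) = #length-t paths at position s with S_1..S_t all ≠ -4.
g(t,s) = g(t-1,s-1) + g(t-1,s+1) for s ≠ -4; g(t,-4) = 0.
t=0: g(0,0)=1
t=1: g(1,-1)=1 g(1,1)=1
t=2: g(2,-2)=1 g(2,0)=2 g(2,2)=1
t=3: g(3,-3)=1 g(3,-1)=3 g(3,1)=3 g(3,3)=1
t=4: g(4,-2)=4 g(4,0)=6 g(4,2)=4 g(4,4)=1
t=5: g(5,-3)=4 g(5,-1)=10 g(5,1)=10 g(5,3)=5 g(5,5)=1
t=6: g(6,-2)=14 g(6,0)=20 g(6,2)=15 g(6,4)=6 g(6,6)=1
t=7: g(7,-3)=14 g(7,-1)=34 g(7,1)=35 g(7,3)=21 g(7,5)=7 g(7,7)=1
t=8: g(8,-2)=48 g(8,0)=69 g(8,2)=56 g(8,4)=28 g(8,6)=8 g(8,8)=1
t=9: g(9,-3)=48 g(9,-1)=117 g(9,1)=125 g(9,3)=84 g(9,5)=36 g(9,7)=9 g(9,9)=1
t=10: g(10,-2)=165 g(10,0)=242 g(10,2)=209 g(10,4)=120 g(10,6)=45 g(10,8)=10 g(10,10)=1
t=11: g(11,-3)=165 g(11,-1)=407 g(11,1)=451 g(11,3)=329 g(11,5)=165 g(11,7)=55 g(11,9)=11 g(11,11)=1
t=12: g(12,-2)=572 g(12,0)=858 g(12,2)=780 g(12,4)=494 g(12,6)=220 g(12,8)=66 g(12,10)=12 g(12,12)=1
t=13: g(13,-3)=572 g(13,-1)=1430 g(13,1)=1638 g(13,3)=1274 g(13,5)=714 g(13,7)=286 g(13,9)=78 g(13,11)=13 g(13,13)=1
t=14: g(14,-2)=2002 g(14,0)=3068 g(14,2)=2912 g(14,4)=1988 g(14,6)=1000 g(14,8)=364 g(14,10)=91 g(14,12)=14 g(14,14)=1
t=15: g(15,-3)=2002 g(15,-1)=5070 g(15,1)=5980 g(15,3)=4900 g(15,5)=2988 g(15,7)=1364 g(15,9)=455 g(15,11)=105 g(15,13)=15 g(15,15)=1
t=16: g(16,-2)=7072 g(16,0)=11050 g(16,2)=10880 g(16,4)=7888 g(16,6)=4352 g(16,8)=1819 g(16,10)=560 g(16,12)=120 g(16,14)=16 g(16,16)=1
t=17: g(17,-3)=7072 g(17,-1)=18122 g(17,1)=21930 g(17,3)=18768 g(17,5)=12240 g(17,7)=6171 g(17,9)=2379 g(17,11)=680 g(17,13)=136 g(17,15)=17 g(17,17)=1
t=18: g(18,-2)=25194 g(18,0)=40052 g(18,2)=40698 g(18,4)=31008 g(18,6)=18411 g(18,8)=8550 g(18,10)=3059 g(18,12)=816 g(18,14)=153 g(18,16)=18 g(18,18)=1
t=19: g(19,-3)=25194 g(19,-1)=65246 g(19,1)=80750 g(19,3)=71706 g(19,5)=49419 g(19,7)=26961 g(19,9)=11609 g(19,11)=3875 g(19,13)=969 g(19,15)=171 g(19,17)=19 g(19,19)=1
t=20: g(20,-2)=90440 g(20,0)=145996 g(20,2)=152456 g(20,4)=121125 g(20,6)=76380 g(20,8)=38570 g(20,10)=15484 g(20,12)=4844 g(20,14)=1140 g(20,16)=190 g(20,18)=20 g(20,20)=1
t=21: g(21,-3)=90440 g(21,-1)=236436 g(21,1)=298452 g(21,3)=273581 g(21,5)=197505 g(21,7)=114950 g(21,9)=54054 g(21,11)=20328 g(21,13)=5984 g(21,15)=1330 g(21,17)=210 g(21,19)=21 g(21,21)=1
t=22: g(22,-2)=326876 g(22,0)=534888 g(22,2)=572033 g(22,4)=471086 g(22,6)=312455 g(22,8)=169004 g(22,10)=74382 g(22,12)=26312 g(22,14)=7314 g(22,16)=1540 g(22,18)=231 g(22,20)=22 g(22,22)=1
t=23: g(23,-3)=326876 g(23,-1)=861764 g(23,1)=1106921 g(23,3)=1043119 g(23,5)=783541 g(23,7)=481459 g(23,9)=243386 g(23,11)=100694 g(23,13)=33626 g(23,15)=8854 g(23,17)=1771 g(23,19)=253 g(23,21)=23 g(23,23)=1
t=24: g(24,-2)=1188640 g(24,0)=1968685 g(24,2)=2150040 g(24,4)=1826660 g(24,6)=1265000 g(24,8)=724845 g(24,10)=344080 g(24,12)=134320 g(24,14)=42480 g(24,16)=10625 g(24,18)=2024 g(24,20)=276 g(24,22)=24 g(24,24)=1
t=25: g(25,-3)=1188640 g(25,-1)=3157325 g(25,1)=4118725 g(25,3)=3976700 g(25,5)=3091660 g(25,7)=1989845 g(25,9)=1068925 g(25,11)=478400 g(25,13)=176800 g(25,15)=53105 g(25,17)=12649 g(25,19)=2300 g(25,21)=300 g(25,23)=25 g(25,25)=1
t=26: g(26,-2)=4345965 g(26,0)=7276050 g(26,2)=8095425 g(26,4)=7068360 g(26,6)=5081505 g(26,8)=3058770 g(26,10)=1547325 g(26,12)=655200 g(26,14)=229905 g(26,16)=65754 g(26,18)=14949 g(26,20)=2600 g(26,22)=325 g(26,24)=26 g(26,26)=1
Paths never hitting -4: Σ_s g(26,s) = 37442160
Paths hitting -4: 2^26 - 37442160 = 29666704
P = 29666704/67108864 = 1854169/4194304

Answer: 1854169/4194304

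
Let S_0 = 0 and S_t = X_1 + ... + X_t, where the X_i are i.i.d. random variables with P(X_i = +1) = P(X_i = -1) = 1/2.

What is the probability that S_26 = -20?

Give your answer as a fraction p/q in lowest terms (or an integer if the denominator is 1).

To reach position -20 after 26 steps: need 3 steps of +1 and 23 of -1.
Favorable paths: C(26,3) = 2600
Total paths: 2^26 = 67108864
P = 2600/67108864 = 325/8388608

Answer: 325/8388608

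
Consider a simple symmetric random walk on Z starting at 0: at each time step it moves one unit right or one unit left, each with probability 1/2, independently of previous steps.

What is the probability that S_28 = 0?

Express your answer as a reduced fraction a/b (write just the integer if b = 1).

To return to 0 after 28 steps: need exactly 14 steps of +1 and 14 of -1.
Favorable paths: C(28,14) = 40116600
Total paths: 2^28 = 268435456
P = 40116600/268435456 = 5014575/33554432

Answer: 5014575/33554432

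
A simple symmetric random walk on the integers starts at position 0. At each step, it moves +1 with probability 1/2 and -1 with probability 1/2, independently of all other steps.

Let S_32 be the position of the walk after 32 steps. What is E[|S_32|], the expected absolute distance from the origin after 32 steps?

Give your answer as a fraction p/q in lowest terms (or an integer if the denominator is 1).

S_32 takes values m ≡ 0 (mod 2) with |m| ≤ 32; P(S_32=m) = C(32,(32+m)/2)/2^32.
Total paths: 2^32 = 4294967296
Distribution: P(S=-32)=1/4294967296, P(S=-30)=32/4294967296, P(S=-28)=496/4294967296, P(S=-26)=4960/4294967296, P(S=-24)=35960/4294967296, P(S=-22)=201376/4294967296, P(S=-20)=906192/4294967296, P(S=-18)=3365856/4294967296, P(S=-16)=10518300/4294967296, P(S=-14)=28048800/4294967296, P(S=-12)=64512240/4294967296, P(S=-10)=129024480/4294967296, P(S=-8)=225792840/4294967296, P(S=-6)=347373600/4294967296, P(S=-4)=471435600/4294967296, P(S=-2)=565722720/4294967296, P(S=0)=601080390/4294967296, P(S=2)=565722720/4294967296, P(S=4)=471435600/4294967296, P(S=6)=347373600/4294967296, P(S=8)=225792840/4294967296, P(S=10)=129024480/4294967296, P(S=12)=64512240/4294967296, P(S=14)=28048800/4294967296, P(S=16)=10518300/4294967296, P(S=18)=3365856/4294967296, P(S=20)=906192/4294967296, P(S=22)=201376/4294967296, P(S=24)=35960/4294967296, P(S=26)=4960/4294967296, P(S=28)=496/4294967296, P(S=30)=32/4294967296, P(S=32)=1/4294967296
E[|S_32|] = Σ_m |m|·P(S_32=m) = 19234572480/4294967296 = 300540195/67108864

Answer: 300540195/67108864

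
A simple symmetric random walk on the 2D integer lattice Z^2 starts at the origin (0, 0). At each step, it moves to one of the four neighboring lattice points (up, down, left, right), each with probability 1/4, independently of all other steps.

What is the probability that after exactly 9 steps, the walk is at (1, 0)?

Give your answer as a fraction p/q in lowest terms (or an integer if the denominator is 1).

Let h be the number of horizontal steps (so 9-h are vertical). To end at (1,0) need (h+1)/2 right-steps and ((9-h)+0)/2 up-steps.
Sum over h with 1 ≤ h ≤ 9, h ≡ 1 (mod 2), 9-h ≡ 0 (mod 2):
h=1: C(9,1)·C(1,1)·C(8,4) = 9·1·70 = 630
h=3: C(9,3)·C(3,2)·C(6,3) = 84·3·20 = 5040
h=5: C(9,5)·C(5,3)·C(4,2) = 126·10·6 = 7560
h=7: C(9,7)·C(7,4)·C(2,1) = 36·35·2 = 2520
h=9: C(9,9)·C(9,5)·C(0,0) = 1·126·1 = 126
Total favorable: 15876
Total paths: 4^9 = 262144
P = 15876/262144 = 3969/65536

Answer: 3969/65536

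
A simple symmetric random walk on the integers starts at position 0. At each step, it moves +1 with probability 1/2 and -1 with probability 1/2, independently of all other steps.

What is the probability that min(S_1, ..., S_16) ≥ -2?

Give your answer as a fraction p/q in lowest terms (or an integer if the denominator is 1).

Let f(t,s) = #length-t paths at position s with S_1..S_t all ≥ -2.
f(t,s) = f(t-1,s-1) + f(t-1,s+1) for s ≥ -2; f(t,s) = 0 for s < -2.
t=0: f(0,0)=1
t=1: f(1,-1)=1 f(1,1)=1
t=2: f(2,-2)=1 f(2,0)=2 f(2,2)=1
t=3: f(3,-1)=3 f(3,1)=3 f(3,3)=1
t=4: f(4,-2)=3 f(4,0)=6 f(4,2)=4 f(4,4)=1
t=5: f(5,-1)=9 f(5,1)=10 f(5,3)=5 f(5,5)=1
t=6: f(6,-2)=9 f(6,0)=19 f(6,2)=15 f(6,4)=6 f(6,6)=1
t=7: f(7,-1)=28 f(7,1)=34 f(7,3)=21 f(7,5)=7 f(7,7)=1
t=8: f(8,-2)=28 f(8,0)=62 f(8,2)=55 f(8,4)=28 f(8,6)=8 f(8,8)=1
t=9: f(9,-1)=90 f(9,1)=117 f(9,3)=83 f(9,5)=36 f(9,7)=9 f(9,9)=1
t=10: f(10,-2)=90 f(10,0)=207 f(10,2)=200 f(10,4)=119 f(10,6)=45 f(10,8)=10 f(10,10)=1
t=11: f(11,-1)=297 f(11,1)=407 f(11,3)=319 f(11,5)=164 f(11,7)=55 f(11,9)=11 f(11,11)=1
t=12: f(12,-2)=297 f(12,0)=704 f(12,2)=726 f(12,4)=483 f(12,6)=219 f(12,8)=66 f(12,10)=12 f(12,12)=1
t=13: f(13,-1)=1001 f(13,1)=1430 f(13,3)=1209 f(13,5)=702 f(13,7)=285 f(13,9)=78 f(13,11)=13 f(13,13)=1
t=14: f(14,-2)=1001 f(14,0)=2431 f(14,2)=2639 f(14,4)=1911 f(14,6)=987 f(14,8)=363 f(14,10)=91 f(14,12)=14 f(14,14)=1
t=15: f(15,-1)=3432 f(15,1)=5070 f(15,3)=4550 f(15,5)=2898 f(15,7)=1350 f(15,9)=454 f(15,11)=105 f(15,13)=15 f(15,15)=1
t=16: f(16,-2)=3432 f(16,0)=8502 f(16,2)=9620 f(16,4)=7448 f(16,6)=4248 f(16,8)=1804 f(16,10)=559 f(16,12)=120 f(16,14)=16 f(16,16)=1
Σ_s f(16,s) = 35750
P = 35750/65536 = 17875/32768

Answer: 17875/32768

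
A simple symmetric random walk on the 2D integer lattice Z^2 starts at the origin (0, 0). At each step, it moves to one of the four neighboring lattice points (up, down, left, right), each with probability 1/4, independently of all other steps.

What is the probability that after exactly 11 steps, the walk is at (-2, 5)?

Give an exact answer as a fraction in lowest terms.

Answer: 9075/2097152

Derivation:
Let h be the number of horizontal steps (so 11-h are vertical). To end at (-2,5) need (h-2)/2 right-steps and ((11-h)+5)/2 up-steps.
Sum over h with 2 ≤ h ≤ 6, h ≡ 0 (mod 2), 11-h ≡ 1 (mod 2):
h=2: C(11,2)·C(2,0)·C(9,7) = 55·1·36 = 1980
h=4: C(11,4)·C(4,1)·C(7,6) = 330·4·7 = 9240
h=6: C(11,6)·C(6,2)·C(5,5) = 462·15·1 = 6930
Total favorable: 18150
Total paths: 4^11 = 4194304
P = 18150/4194304 = 9075/2097152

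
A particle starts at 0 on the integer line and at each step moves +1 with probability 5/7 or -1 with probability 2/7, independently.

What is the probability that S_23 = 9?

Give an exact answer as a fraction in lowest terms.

To reach position 9 after 23 steps: need 16 steps of +1 and 7 steps of -1.
Number of such sequences: C(23,16) = 245157
Each has probability (5/7)^16 · (2/7)^7 = 19531250000000/27368747340080916343
P = 245157 · 19531250000000/27368747340080916343 = 4788222656250000000/27368747340080916343

Answer: 4788222656250000000/27368747340080916343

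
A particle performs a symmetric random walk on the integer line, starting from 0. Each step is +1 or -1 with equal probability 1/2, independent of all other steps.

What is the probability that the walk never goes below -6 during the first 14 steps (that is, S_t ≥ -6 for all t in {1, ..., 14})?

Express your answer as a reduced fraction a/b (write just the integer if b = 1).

Let f(t,s) = #length-t paths at position s with S_1..S_t all ≥ -6.
f(t,s) = f(t-1,s-1) + f(t-1,s+1) for s ≥ -6; f(t,s) = 0 for s < -6.
t=0: f(0,0)=1
t=1: f(1,-1)=1 f(1,1)=1
t=2: f(2,-2)=1 f(2,0)=2 f(2,2)=1
t=3: f(3,-3)=1 f(3,-1)=3 f(3,1)=3 f(3,3)=1
t=4: f(4,-4)=1 f(4,-2)=4 f(4,0)=6 f(4,2)=4 f(4,4)=1
t=5: f(5,-5)=1 f(5,-3)=5 f(5,-1)=10 f(5,1)=10 f(5,3)=5 f(5,5)=1
t=6: f(6,-6)=1 f(6,-4)=6 f(6,-2)=15 f(6,0)=20 f(6,2)=15 f(6,4)=6 f(6,6)=1
t=7: f(7,-5)=7 f(7,-3)=21 f(7,-1)=35 f(7,1)=35 f(7,3)=21 f(7,5)=7 f(7,7)=1
t=8: f(8,-6)=7 f(8,-4)=28 f(8,-2)=56 f(8,0)=70 f(8,2)=56 f(8,4)=28 f(8,6)=8 f(8,8)=1
t=9: f(9,-5)=35 f(9,-3)=84 f(9,-1)=126 f(9,1)=126 f(9,3)=84 f(9,5)=36 f(9,7)=9 f(9,9)=1
t=10: f(10,-6)=35 f(10,-4)=119 f(10,-2)=210 f(10,0)=252 f(10,2)=210 f(10,4)=120 f(10,6)=45 f(10,8)=10 f(10,10)=1
t=11: f(11,-5)=154 f(11,-3)=329 f(11,-1)=462 f(11,1)=462 f(11,3)=330 f(11,5)=165 f(11,7)=55 f(11,9)=11 f(11,11)=1
t=12: f(12,-6)=154 f(12,-4)=483 f(12,-2)=791 f(12,0)=924 f(12,2)=792 f(12,4)=495 f(12,6)=220 f(12,8)=66 f(12,10)=12 f(12,12)=1
t=13: f(13,-5)=637 f(13,-3)=1274 f(13,-1)=1715 f(13,1)=1716 f(13,3)=1287 f(13,5)=715 f(13,7)=286 f(13,9)=78 f(13,11)=13 f(13,13)=1
t=14: f(14,-6)=637 f(14,-4)=1911 f(14,-2)=2989 f(14,0)=3431 f(14,2)=3003 f(14,4)=2002 f(14,6)=1001 f(14,8)=364 f(14,10)=91 f(14,12)=14 f(14,14)=1
Σ_s f(14,s) = 15444
P = 15444/16384 = 3861/4096

Answer: 3861/4096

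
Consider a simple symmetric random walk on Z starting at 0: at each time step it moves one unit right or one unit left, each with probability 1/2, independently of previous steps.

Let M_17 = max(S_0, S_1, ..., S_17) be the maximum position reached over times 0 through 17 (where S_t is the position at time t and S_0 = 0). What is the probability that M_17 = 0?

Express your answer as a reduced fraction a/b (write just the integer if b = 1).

Let M_17 = max(S_0,...,S_17). Use the reflection principle: for j ≥ 1, #{paths with M_17 ≥ j} = #{S_17 ≥ j} + #{S_17 ≥ j+1}.
P(M_17 ≥ 0) = 1 since S_0 = 0, so #{M_17 ≥ 0} = 131072.
#{M_17 ≥ 1} = #{S_17 ≥ 1} + #{S_17 ≥ 2} = 65536 + 41226 = 106762.
#{M_17 = 0} = 131072 - 106762 = 24310.
P(M_17 = 0) = 24310/131072 = 12155/65536

Answer: 12155/65536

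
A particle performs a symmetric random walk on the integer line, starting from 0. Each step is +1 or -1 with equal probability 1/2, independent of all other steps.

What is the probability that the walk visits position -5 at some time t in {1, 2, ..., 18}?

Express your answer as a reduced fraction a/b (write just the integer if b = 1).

Count via complement. Let g(t,s) = #length-t paths at position s with S_1..S_t all ≠ -5.
g(t,s) = g(t-1,s-1) + g(t-1,s+1) for s ≠ -5; g(t,-5) = 0.
t=0: g(0,0)=1
t=1: g(1,-1)=1 g(1,1)=1
t=2: g(2,-2)=1 g(2,0)=2 g(2,2)=1
t=3: g(3,-3)=1 g(3,-1)=3 g(3,1)=3 g(3,3)=1
t=4: g(4,-4)=1 g(4,-2)=4 g(4,0)=6 g(4,2)=4 g(4,4)=1
t=5: g(5,-3)=5 g(5,-1)=10 g(5,1)=10 g(5,3)=5 g(5,5)=1
t=6: g(6,-4)=5 g(6,-2)=15 g(6,0)=20 g(6,2)=15 g(6,4)=6 g(6,6)=1
t=7: g(7,-3)=20 g(7,-1)=35 g(7,1)=35 g(7,3)=21 g(7,5)=7 g(7,7)=1
t=8: g(8,-4)=20 g(8,-2)=55 g(8,0)=70 g(8,2)=56 g(8,4)=28 g(8,6)=8 g(8,8)=1
t=9: g(9,-3)=75 g(9,-1)=125 g(9,1)=126 g(9,3)=84 g(9,5)=36 g(9,7)=9 g(9,9)=1
t=10: g(10,-4)=75 g(10,-2)=200 g(10,0)=251 g(10,2)=210 g(10,4)=120 g(10,6)=45 g(10,8)=10 g(10,10)=1
t=11: g(11,-3)=275 g(11,-1)=451 g(11,1)=461 g(11,3)=330 g(11,5)=165 g(11,7)=55 g(11,9)=11 g(11,11)=1
t=12: g(12,-4)=275 g(12,-2)=726 g(12,0)=912 g(12,2)=791 g(12,4)=495 g(12,6)=220 g(12,8)=66 g(12,10)=12 g(12,12)=1
t=13: g(13,-3)=1001 g(13,-1)=1638 g(13,1)=1703 g(13,3)=1286 g(13,5)=715 g(13,7)=286 g(13,9)=78 g(13,11)=13 g(13,13)=1
t=14: g(14,-4)=1001 g(14,-2)=2639 g(14,0)=3341 g(14,2)=2989 g(14,4)=2001 g(14,6)=1001 g(14,8)=364 g(14,10)=91 g(14,12)=14 g(14,14)=1
t=15: g(15,-3)=3640 g(15,-1)=5980 g(15,1)=6330 g(15,3)=4990 g(15,5)=3002 g(15,7)=1365 g(15,9)=455 g(15,11)=105 g(15,13)=15 g(15,15)=1
t=16: g(16,-4)=3640 g(16,-2)=9620 g(16,0)=12310 g(16,2)=11320 g(16,4)=7992 g(16,6)=4367 g(16,8)=1820 g(16,10)=560 g(16,12)=120 g(16,14)=16 g(16,16)=1
t=17: g(17,-3)=13260 g(17,-1)=21930 g(17,1)=23630 g(17,3)=19312 g(17,5)=12359 g(17,7)=6187 g(17,9)=2380 g(17,11)=680 g(17,13)=136 g(17,15)=17 g(17,17)=1
t=18: g(18,-4)=13260 g(18,-2)=35190 g(18,0)=45560 g(18,2)=42942 g(18,4)=31671 g(18,6)=18546 g(18,8)=8567 g(18,10)=3060 g(18,12)=816 g(18,14)=153 g(18,16)=18 g(18,18)=1
Paths never hitting -5: Σ_s g(18,s) = 199784
Paths hitting -5: 2^18 - 199784 = 62360
P = 62360/262144 = 7795/32768

Answer: 7795/32768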